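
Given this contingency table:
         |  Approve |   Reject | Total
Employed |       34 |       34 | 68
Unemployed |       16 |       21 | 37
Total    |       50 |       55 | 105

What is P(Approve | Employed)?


P(Approve | Employed) = 34/(34+34) = 34/68 = 1/2

P(Approve|Employed) = 1/2 ≈ 50.00%


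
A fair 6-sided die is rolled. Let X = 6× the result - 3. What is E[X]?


E[die] = (1+6)/2 = 7/2
E[X] = 6×7/2 - 3 = 18

E[X] = 18


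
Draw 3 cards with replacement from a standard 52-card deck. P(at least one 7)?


P(not a 7) = 48/52 = 12/13
P(none in 3 draws) = (12/13)^3 = 1728/2197
P(≥1 7) = 1 - 1728/2197 = 469/2197

P = 469/2197 ≈ 21.35%


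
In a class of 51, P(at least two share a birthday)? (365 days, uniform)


P(all different) = Π(365-i)/365 for i=0..50
= 0.025568
P(match) = 1 - 0.025568 = 0.974432

P ≈ 0.9744 ≈ 97.44%


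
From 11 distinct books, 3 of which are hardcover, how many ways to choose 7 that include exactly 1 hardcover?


Choose 1 of the 3 hardcovers and 6 of the other 8 books:
C(3,1)×C(8,6) = 3×28 = 84

84


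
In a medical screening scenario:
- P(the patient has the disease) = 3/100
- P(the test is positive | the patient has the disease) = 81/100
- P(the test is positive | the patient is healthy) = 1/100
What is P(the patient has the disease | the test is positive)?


Using Bayes' theorem:
P(A|B) = P(B|A)·P(A) / P(B)

P(the test is positive) = 81/100 × 3/100 + 1/100 × 97/100
= 243/10000 + 97/10000 = 17/500

P(the patient has the disease|the test is positive) = (243/10000) / (17/500) = 243/340

P(the patient has the disease|the test is positive) = 243/340 ≈ 71.47%


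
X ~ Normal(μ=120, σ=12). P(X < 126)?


z = (126-120)/12 = 0.5
P(Z < 0.5) = 0.6915

P(X < 126) ≈ 0.6915


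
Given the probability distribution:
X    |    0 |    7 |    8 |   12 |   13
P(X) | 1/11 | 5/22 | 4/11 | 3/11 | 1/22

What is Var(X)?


E[X] = 92/11
E[X²] = 895/11
Var(X) = E[X²] - (E[X])² = 895/11 - 8464/121 = 1381/121

Var(X) = 1381/121 ≈ 11.4132


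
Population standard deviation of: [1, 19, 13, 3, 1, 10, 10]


Mean = 57/7
  (1-57/7)²=2500/49
  (19-57/7)²=5776/49
  (13-57/7)²=1156/49
  (3-57/7)²=1296/49
  (1-57/7)²=2500/49
  (10-57/7)²=169/49
  (10-57/7)²=169/49
Σ(x-μ)² = 1938/7
σ² = (1938/7)/7 = 1938/49

σ = √(1938/49) ≈ 6.2890


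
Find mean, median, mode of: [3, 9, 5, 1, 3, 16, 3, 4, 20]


Sorted: [1, 3, 3, 3, 4, 5, 9, 16, 20]
Mean = 64/9
Median = 4
Freq: {3: 3, 9: 1, 5: 1, 1: 1, 16: 1, 4: 1, 20: 1}
Mode: [3]

Mean=64/9, Median=4, Mode=3


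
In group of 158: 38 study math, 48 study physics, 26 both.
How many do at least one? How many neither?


|A∪B| = 38+48-26 = 60
Neither = 158-60 = 98

At least one: 60; Neither: 98


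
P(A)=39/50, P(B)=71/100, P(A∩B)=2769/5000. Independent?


P(A)×P(B) = 2769/5000
P(A∩B) = 2769/5000
Equal ✓ → Independent

Yes, independent


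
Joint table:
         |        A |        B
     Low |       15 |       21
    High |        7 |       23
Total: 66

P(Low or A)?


P(Low∨A) = P(Low) + P(A) - P(Low∧A)
= (36 + 22 - 15)/66 = 43/66

P = 43/66 ≈ 65.15%


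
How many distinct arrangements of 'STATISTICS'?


Letters: 10, freq: {'S': 3, 'T': 3, 'A': 1, 'I': 2, 'C': 1}
10!/(3!×3!×1!×2!×1!) = 3628800/72 = 50400

50400


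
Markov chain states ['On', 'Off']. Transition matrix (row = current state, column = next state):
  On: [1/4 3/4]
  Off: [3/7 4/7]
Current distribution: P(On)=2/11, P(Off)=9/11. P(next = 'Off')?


P(next=Off) = Σᵢ P(now=i)×P(i→Off)
= 2/11×3/4 + 9/11×4/7
= 3/22 + 36/77 = 93/154

P = 93/154 ≈ 0.6039


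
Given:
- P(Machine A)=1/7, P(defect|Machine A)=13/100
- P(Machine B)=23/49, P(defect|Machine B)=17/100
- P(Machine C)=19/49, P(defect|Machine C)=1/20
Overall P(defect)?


P(B) = Σ P(B|Aᵢ)×P(Aᵢ)
  13/100×1/7 = 13/700
  17/100×23/49 = 391/4900
  1/20×19/49 = 19/980
Sum = 577/4900

P(defect) = 577/4900 ≈ 11.78%


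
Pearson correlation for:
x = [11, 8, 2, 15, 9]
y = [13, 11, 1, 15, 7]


n=5, Σx=45, Σy=47, Σxy=521, Σx²=495, Σy²=565
r = (5×521 - 45×47)/√((5×495 - 45²)(5×565 - 47²))
= 490/√(450×616) = 490/√277200 ≈ 490/526.4979 ≈ 0.9307

r ≈ 0.9307


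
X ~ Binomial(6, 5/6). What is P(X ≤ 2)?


P(X ≤ 2) = Σ P(X=i) for i=0..2
P(X=0) = 1/46656
P(X=1) = 5/7776
P(X=2) = 125/15552
Sum = 203/23328

P(X ≤ 2) = 203/23328 ≈ 0.87%


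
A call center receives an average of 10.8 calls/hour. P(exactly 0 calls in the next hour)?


Poisson(λ=10.8): P(X=0) = e^(-λ)×λ^k/k!
= e^(-10.8) × 10.8^0 / 0!
≈ 2.039950341e-05 × 1 / 1 ≈ 0.000020

P(X=0) ≈ 0.000020 ≈ 0.00%


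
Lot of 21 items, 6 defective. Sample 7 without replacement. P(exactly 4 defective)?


Hypergeometric: C(6,4)×C(15,3)/C(21,7)
= 15×455/116280 = 455/7752

P(X=4) = 455/7752 ≈ 5.87%


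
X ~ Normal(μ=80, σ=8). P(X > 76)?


z = (76-80)/8 = -0.5
P(X > 76) = 1 - P(Z ≤ -0.5) = 1 - 0.3085 = 0.6915

P(X > 76) ≈ 0.6915


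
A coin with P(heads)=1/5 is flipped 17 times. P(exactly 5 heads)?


Binomial: P(X=5) = C(17,5)×p^5×(1-p)^12
= 6188 × 1/3125 × 16777216/244140625 = 103817412608/762939453125

P(X=5) = 103817412608/762939453125 ≈ 13.61%


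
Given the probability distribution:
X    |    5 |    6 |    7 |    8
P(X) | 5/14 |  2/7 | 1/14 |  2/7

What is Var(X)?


E[X] = 44/7
E[X²] = 41
Var(X) = E[X²] - (E[X])² = 41 - 1936/49 = 73/49

Var(X) = 73/49 ≈ 1.4898


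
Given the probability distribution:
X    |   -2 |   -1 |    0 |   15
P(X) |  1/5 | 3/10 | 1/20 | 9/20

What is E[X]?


E[X] = Σ x·P(X=x)
= (-2)×(1/5) + (-1)×(3/10) + (0)×(1/20) + (15)×(9/20)
= 121/20

E[X] = 121/20


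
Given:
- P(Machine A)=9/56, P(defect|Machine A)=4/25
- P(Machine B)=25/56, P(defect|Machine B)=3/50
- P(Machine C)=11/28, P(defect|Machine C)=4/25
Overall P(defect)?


P(B) = Σ P(B|Aᵢ)×P(Aᵢ)
  4/25×9/56 = 9/350
  3/50×25/56 = 3/112
  4/25×11/28 = 11/175
Sum = 323/2800

P(defect) = 323/2800 ≈ 11.54%


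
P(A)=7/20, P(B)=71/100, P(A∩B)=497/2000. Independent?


P(A)×P(B) = 497/2000
P(A∩B) = 497/2000
Equal ✓ → Independent

Yes, independent


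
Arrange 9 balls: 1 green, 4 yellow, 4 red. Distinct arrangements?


9!/(1!×4!×4!) = 630

630


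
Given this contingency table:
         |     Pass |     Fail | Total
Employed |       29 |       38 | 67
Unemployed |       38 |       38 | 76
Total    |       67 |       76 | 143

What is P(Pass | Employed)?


P(Pass | Employed) = 29/(29+38) = 29/67

P(Pass|Employed) = 29/67 ≈ 43.28%


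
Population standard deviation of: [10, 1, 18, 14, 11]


Mean = 54/5
  (10-54/5)²=16/25
  (1-54/5)²=2401/25
  (18-54/5)²=1296/25
  (14-54/5)²=256/25
  (11-54/5)²=1/25
Σ(x-μ)² = 794/5
σ² = (794/5)/5 = 794/25

σ = √(794/25) ≈ 5.6356


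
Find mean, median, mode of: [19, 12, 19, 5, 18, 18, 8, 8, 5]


Sorted: [5, 5, 8, 8, 12, 18, 18, 19, 19]
Mean = 112/9
Median = 12
Freq: {19: 2, 12: 1, 5: 2, 18: 2, 8: 2}
Mode: [5, 8, 18, 19]

Mean=112/9, Median=12, Mode=[5, 8, 18, 19]


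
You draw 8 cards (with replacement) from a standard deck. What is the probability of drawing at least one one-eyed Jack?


P(not a one-eyed Jack) = 50/52 = 25/26
P(none in 8 draws) = (25/26)^8 = 152587890625/208827064576
P(≥1 one-eyed Jack) = 1 - 152587890625/208827064576 = 56239173951/208827064576

P = 56239173951/208827064576 ≈ 26.93%


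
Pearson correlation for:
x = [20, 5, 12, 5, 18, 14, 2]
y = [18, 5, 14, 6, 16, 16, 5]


n=7, Σx=76, Σy=80, Σxy=1105, Σx²=1118, Σy²=1118
r = (7×1105 - 76×80)/√((7×1118 - 76²)(7×1118 - 80²))
= 1655/√(2050×1426) = 1655/√2923300 ≈ 1655/1709.7661 ≈ 0.9680

r ≈ 0.9680


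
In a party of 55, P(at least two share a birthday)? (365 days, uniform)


P(all different) = Π(365-i)/365 for i=0..54
= 0.013738
P(match) = 1 - 0.013738 = 0.986262

P ≈ 0.9863 ≈ 98.63%


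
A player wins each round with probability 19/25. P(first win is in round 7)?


Geometric: P(X=7) = (1-p)^(k-1)×p = (6/25)^6×19/25 = 886464/6103515625

P(X=7) = 886464/6103515625 ≈ 0.01%


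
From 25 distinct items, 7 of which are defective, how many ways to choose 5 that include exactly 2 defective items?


Choose 2 of the 7 defective items and 3 of the other 18 items:
C(7,2)×C(18,3) = 21×816 = 17136

17136


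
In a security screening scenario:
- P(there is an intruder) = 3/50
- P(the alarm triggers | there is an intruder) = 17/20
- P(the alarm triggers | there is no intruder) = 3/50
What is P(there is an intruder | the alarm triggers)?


Using Bayes' theorem:
P(A|B) = P(B|A)·P(A) / P(B)

P(the alarm triggers) = 17/20 × 3/50 + 3/50 × 47/50
= 51/1000 + 141/2500 = 537/5000

P(there is an intruder|the alarm triggers) = (51/1000) / (537/5000) = 85/179

P(there is an intruder|the alarm triggers) = 85/179 ≈ 47.49%


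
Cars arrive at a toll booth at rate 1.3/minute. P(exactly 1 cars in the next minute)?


Poisson(λ=1.3): P(X=1) = e^(-λ)×λ^k/k!
= e^(-1.3) × 1.3^1 / 1!
≈ 0.272531793 × 1.3 / 1 ≈ 0.354291

P(X=1) ≈ 0.354291 ≈ 35.43%


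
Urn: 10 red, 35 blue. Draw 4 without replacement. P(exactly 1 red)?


Hypergeometric: C(10,1)×C(35,3)/C(45,4)
= 10×6545/148995 = 170/387

P(X=1) = 170/387 ≈ 43.93%


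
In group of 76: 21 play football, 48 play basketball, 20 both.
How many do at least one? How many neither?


|A∪B| = 21+48-20 = 49
Neither = 76-49 = 27

At least one: 49; Neither: 27


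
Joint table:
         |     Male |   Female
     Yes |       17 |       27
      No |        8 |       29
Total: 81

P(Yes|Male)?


P(Yes|Male) = 17/(17+8) = 17/25

P = 17/25 ≈ 68.00%


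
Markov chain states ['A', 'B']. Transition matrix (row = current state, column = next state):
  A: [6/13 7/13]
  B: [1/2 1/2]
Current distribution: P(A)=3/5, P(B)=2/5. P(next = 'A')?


P(next=A) = Σᵢ P(now=i)×P(i→A)
= 3/5×6/13 + 2/5×1/2
= 18/65 + 1/5 = 31/65

P = 31/65 ≈ 0.4769


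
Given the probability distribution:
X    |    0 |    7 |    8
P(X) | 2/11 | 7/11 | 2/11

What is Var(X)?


E[X] = 65/11
E[X²] = 471/11
Var(X) = E[X²] - (E[X])² = 471/11 - 4225/121 = 956/121

Var(X) = 956/121 ≈ 7.9008


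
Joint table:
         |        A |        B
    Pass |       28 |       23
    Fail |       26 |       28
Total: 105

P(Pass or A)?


P(Pass∨A) = P(Pass) + P(A) - P(Pass∧A)
= (51 + 54 - 28)/105 = 77/105 = 11/15

P = 11/15 ≈ 73.33%


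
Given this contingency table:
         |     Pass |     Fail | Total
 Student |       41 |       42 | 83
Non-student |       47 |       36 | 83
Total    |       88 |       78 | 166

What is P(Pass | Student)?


P(Pass | Student) = 41/(41+42) = 41/83

P(Pass|Student) = 41/83 ≈ 49.40%


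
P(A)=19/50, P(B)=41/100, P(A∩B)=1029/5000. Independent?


P(A)×P(B) = 779/5000
P(A∩B) = 1029/5000
Not equal → NOT independent

No, not independent


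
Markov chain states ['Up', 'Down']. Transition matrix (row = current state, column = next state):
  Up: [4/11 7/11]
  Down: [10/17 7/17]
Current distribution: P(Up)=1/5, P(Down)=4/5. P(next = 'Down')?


P(next=Down) = Σᵢ P(now=i)×P(i→Down)
= 1/5×7/11 + 4/5×7/17
= 7/55 + 28/85 = 427/935

P = 427/935 ≈ 0.4567


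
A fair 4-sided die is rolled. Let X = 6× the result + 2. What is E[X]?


E[die] = (1+4)/2 = 5/2
E[X] = 6×5/2 + 2 = 17

E[X] = 17


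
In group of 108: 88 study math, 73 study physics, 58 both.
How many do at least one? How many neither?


|A∪B| = 88+73-58 = 103
Neither = 108-103 = 5

At least one: 103; Neither: 5


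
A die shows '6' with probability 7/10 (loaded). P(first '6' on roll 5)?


Geometric: P(X=5) = (1-p)^(k-1)×p = (3/10)^4×7/10 = 567/100000

P(X=5) = 567/100000 ≈ 0.57%


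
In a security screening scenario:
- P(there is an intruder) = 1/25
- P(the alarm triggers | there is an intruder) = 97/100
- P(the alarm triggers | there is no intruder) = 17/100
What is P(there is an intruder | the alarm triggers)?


Using Bayes' theorem:
P(A|B) = P(B|A)·P(A) / P(B)

P(the alarm triggers) = 97/100 × 1/25 + 17/100 × 24/25
= 97/2500 + 102/625 = 101/500

P(there is an intruder|the alarm triggers) = (97/2500) / (101/500) = 97/505

P(there is an intruder|the alarm triggers) = 97/505 ≈ 19.21%


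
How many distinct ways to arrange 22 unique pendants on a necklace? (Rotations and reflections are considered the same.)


Free circular arrangements: rotations and reflections both identified.
(n-1)!/2 = 21!/2 = 51090942171709440000/2 = 25545471085854720000

25545471085854720000


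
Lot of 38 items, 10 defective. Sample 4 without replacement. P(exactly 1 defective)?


Hypergeometric: C(10,1)×C(28,3)/C(38,4)
= 10×3276/73815 = 312/703

P(X=1) = 312/703 ≈ 44.38%


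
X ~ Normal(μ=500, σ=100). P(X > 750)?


z = (750-500)/100 = 2.5
P(X > 750) = 1 - P(Z ≤ 2.5) = 1 - 0.9938 = 0.0062

P(X > 750) ≈ 0.0062


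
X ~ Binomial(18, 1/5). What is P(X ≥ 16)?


P(X ≥ 16) = Σ P(X=i) for i=16..18
P(X=16) = 2448/3814697265625
P(X=17) = 72/3814697265625
P(X=18) = 1/3814697265625
Sum = 2521/3814697265625

P(X ≥ 16) = 2521/3814697265625 ≈ 0.00%


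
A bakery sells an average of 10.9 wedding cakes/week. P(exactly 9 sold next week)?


Poisson(λ=10.9): P(X=9) = e^(-λ)×λ^k/k!
= e^(-10.9) × 10.9^9 / 9!
≈ 1.8458234e-05 × 2171893279.44 / 362880 ≈ 0.110475

P(X=9) ≈ 0.110475 ≈ 11.05%


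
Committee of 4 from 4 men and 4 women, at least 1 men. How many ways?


Count by #men:
  1M,3W: C(4,1)×C(4,3)=16
  2M,2W: C(4,2)×C(4,2)=36
  3M,1W: C(4,3)×C(4,1)=16
  4M,0W: C(4,4)×C(4,0)=1
Total = 69

69


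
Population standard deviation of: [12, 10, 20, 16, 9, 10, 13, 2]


Mean = 92/8 = 23/2
  (12-23/2)²=1/4
  (10-23/2)²=9/4
  (20-23/2)²=289/4
  (16-23/2)²=81/4
  (9-23/2)²=25/4
  (10-23/2)²=9/4
  (13-23/2)²=9/4
  (2-23/2)²=361/4
Σ(x-μ)² = 196
σ² = 196/8 = 49/2

σ = √(49/2) ≈ 4.9497


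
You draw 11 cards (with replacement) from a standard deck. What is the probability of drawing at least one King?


P(not a King) = 48/52 = 12/13
P(none in 11 draws) = (12/13)^11 = 743008370688/1792160394037
P(≥1 King) = 1 - 743008370688/1792160394037 = 1049152023349/1792160394037

P = 1049152023349/1792160394037 ≈ 58.54%


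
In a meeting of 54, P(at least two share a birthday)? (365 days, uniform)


P(all different) = Π(365-i)/365 for i=0..53
= 0.016123
P(match) = 1 - 0.016123 = 0.983877

P ≈ 0.9839 ≈ 98.39%


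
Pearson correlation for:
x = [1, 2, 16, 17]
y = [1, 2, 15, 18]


n=4, Σx=36, Σy=36, Σxy=551, Σx²=550, Σy²=554
r = (4×551 - 36×36)/√((4×550 - 36²)(4×554 - 36²))
= 908/√(904×920) = 908/√831680 ≈ 908/911.9649 ≈ 0.9957

r ≈ 0.9957


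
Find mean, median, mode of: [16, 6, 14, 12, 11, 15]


Sorted: [6, 11, 12, 14, 15, 16]
Mean = 74/6 = 37/3
Median = 13
Freq: {16: 1, 6: 1, 14: 1, 12: 1, 11: 1, 15: 1}
Mode: No mode

Mean=37/3, Median=13, Mode=No mode


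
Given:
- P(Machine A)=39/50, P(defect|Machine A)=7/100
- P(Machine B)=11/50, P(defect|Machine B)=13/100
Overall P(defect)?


P(B) = Σ P(B|Aᵢ)×P(Aᵢ)
  7/100×39/50 = 273/5000
  13/100×11/50 = 143/5000
Sum = 52/625

P(defect) = 52/625 ≈ 8.32%


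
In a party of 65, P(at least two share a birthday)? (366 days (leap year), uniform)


P(all different) = Π(366-i)/366 for i=0..64
= 0.002358
P(match) = 1 - 0.002358 = 0.997642

P ≈ 0.9976 ≈ 99.76%


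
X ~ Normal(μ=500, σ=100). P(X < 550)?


z = (550-500)/100 = 0.5
P(Z < 0.5) = 0.6915

P(X < 550) ≈ 0.6915


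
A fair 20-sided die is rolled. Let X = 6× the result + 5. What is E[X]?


E[die] = (1+20)/2 = 21/2
E[X] = 6×21/2 + 5 = 68

E[X] = 68


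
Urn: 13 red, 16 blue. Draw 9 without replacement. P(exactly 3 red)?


Hypergeometric: C(13,3)×C(16,6)/C(29,9)
= 286×8008/10015005 = 2288/10005

P(X=3) = 2288/10005 ≈ 22.87%


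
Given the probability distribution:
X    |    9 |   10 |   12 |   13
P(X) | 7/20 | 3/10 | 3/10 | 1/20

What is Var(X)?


E[X] = 52/5
E[X²] = 110
Var(X) = E[X²] - (E[X])² = 110 - 2704/25 = 46/25

Var(X) = 46/25 ≈ 1.8400


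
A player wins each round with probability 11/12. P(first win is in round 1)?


Geometric: P(X=1) = (1-p)^(k-1)×p = (1/12)^0×11/12 = 11/12

P(X=1) = 11/12 ≈ 91.67%


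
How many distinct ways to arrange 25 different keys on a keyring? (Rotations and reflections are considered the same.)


Free circular arrangements: rotations and reflections both identified.
(n-1)!/2 = 24!/2 = 620448401733239439360000/2 = 310224200866619719680000

310224200866619719680000


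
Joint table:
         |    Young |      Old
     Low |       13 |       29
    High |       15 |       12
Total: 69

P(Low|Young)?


P(Low|Young) = 13/(13+15) = 13/28

P = 13/28 ≈ 46.43%


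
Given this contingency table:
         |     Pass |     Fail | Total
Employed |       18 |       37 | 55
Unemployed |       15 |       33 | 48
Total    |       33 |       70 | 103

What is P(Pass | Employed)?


P(Pass | Employed) = 18/(18+37) = 18/55

P(Pass|Employed) = 18/55 ≈ 32.73%


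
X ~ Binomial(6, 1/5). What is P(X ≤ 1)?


P(X ≤ 1) = Σ P(X=i) for i=0..1
P(X=0) = 4096/15625
P(X=1) = 6144/15625
Sum = 2048/3125

P(X ≤ 1) = 2048/3125 ≈ 65.54%


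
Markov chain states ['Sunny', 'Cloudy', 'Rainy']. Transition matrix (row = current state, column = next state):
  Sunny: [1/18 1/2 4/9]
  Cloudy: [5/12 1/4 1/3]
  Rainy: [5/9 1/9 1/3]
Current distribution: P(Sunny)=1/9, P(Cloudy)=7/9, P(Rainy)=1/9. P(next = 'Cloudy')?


P(next=Cloudy) = Σᵢ P(now=i)×P(i→Cloudy)
= 1/9×1/2 + 7/9×1/4 + 1/9×1/9
= 1/18 + 7/36 + 1/81 = 85/324

P = 85/324 ≈ 0.2623


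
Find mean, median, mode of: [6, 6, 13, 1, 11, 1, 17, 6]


Sorted: [1, 1, 6, 6, 6, 11, 13, 17]
Mean = 61/8
Median = 6
Freq: {6: 3, 13: 1, 1: 2, 11: 1, 17: 1}
Mode: [6]

Mean=61/8, Median=6, Mode=6


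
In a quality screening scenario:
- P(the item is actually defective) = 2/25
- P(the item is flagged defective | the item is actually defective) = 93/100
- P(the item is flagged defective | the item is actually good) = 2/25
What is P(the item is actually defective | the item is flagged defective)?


Using Bayes' theorem:
P(A|B) = P(B|A)·P(A) / P(B)

P(the item is flagged defective) = 93/100 × 2/25 + 2/25 × 23/25
= 93/1250 + 46/625 = 37/250

P(the item is actually defective|the item is flagged defective) = (93/1250) / (37/250) = 93/185

P(the item is actually defective|the item is flagged defective) = 93/185 ≈ 50.27%


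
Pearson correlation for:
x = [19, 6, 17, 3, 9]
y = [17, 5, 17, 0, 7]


n=5, Σx=54, Σy=46, Σxy=705, Σx²=776, Σy²=652
r = (5×705 - 54×46)/√((5×776 - 54²)(5×652 - 46²))
= 1041/√(964×1144) = 1041/√1102816 ≈ 1041/1050.1505 ≈ 0.9913

r ≈ 0.9913


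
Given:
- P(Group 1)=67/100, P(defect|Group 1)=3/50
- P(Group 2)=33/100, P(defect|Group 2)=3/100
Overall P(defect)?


P(B) = Σ P(B|Aᵢ)×P(Aᵢ)
  3/50×67/100 = 201/5000
  3/100×33/100 = 99/10000
Sum = 501/10000

P(defect) = 501/10000 ≈ 5.01%


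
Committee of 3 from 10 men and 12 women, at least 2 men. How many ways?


Count by #men:
  2M,1W: C(10,2)×C(12,1)=540
  3M,0W: C(10,3)×C(12,0)=120
Total = 660

660


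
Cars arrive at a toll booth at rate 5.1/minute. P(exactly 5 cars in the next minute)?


Poisson(λ=5.1): P(X=5) = e^(-λ)×λ^k/k!
= e^(-5.1) × 5.1^5 / 5!
≈ 0.006096746566 × 3450.25251 / 120 ≈ 0.175294

P(X=5) ≈ 0.175294 ≈ 17.53%


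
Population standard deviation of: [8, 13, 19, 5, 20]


Mean = 65/5 = 13
  (8-13)²=25
  (13-13)²=0
  (19-13)²=36
  (5-13)²=64
  (20-13)²=49
Σ(x-μ)² = 174
σ² = 174/5

σ = √(174/5) ≈ 5.8992


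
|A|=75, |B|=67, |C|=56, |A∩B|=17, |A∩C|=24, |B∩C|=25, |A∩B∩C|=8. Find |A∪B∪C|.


|A∪B∪C| = 75+67+56-17-24-25+8 = 140

|A∪B∪C| = 140


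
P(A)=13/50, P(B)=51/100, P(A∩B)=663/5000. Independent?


P(A)×P(B) = 663/5000
P(A∩B) = 663/5000
Equal ✓ → Independent

Yes, independent


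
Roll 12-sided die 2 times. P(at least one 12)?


P(no 12)^2 = (11/12)^2 = 121/144
P(≥1) = 1 - 121/144 = 23/144

P = 23/144 ≈ 15.97%


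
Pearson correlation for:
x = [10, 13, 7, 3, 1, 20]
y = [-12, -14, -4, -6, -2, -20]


n=6, Σx=54, Σy=-58, Σxy=-750, Σx²=728, Σy²=796
r = (6×(-750) - 54×(-58))/√((6×728 - 54²)(6×796 - (-58)²))
= -1368/√(1452×1412) = -1368/√2050224 ≈ -1368/1431.8603 ≈ -0.9554

r ≈ -0.9554


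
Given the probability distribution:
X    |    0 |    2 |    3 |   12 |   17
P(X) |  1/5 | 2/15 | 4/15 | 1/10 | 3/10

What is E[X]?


E[X] = Σ x·P(X=x)
= (0)×(1/5) + (2)×(2/15) + (3)×(4/15) + (12)×(1/10) + (17)×(3/10)
= 221/30

E[X] = 221/30


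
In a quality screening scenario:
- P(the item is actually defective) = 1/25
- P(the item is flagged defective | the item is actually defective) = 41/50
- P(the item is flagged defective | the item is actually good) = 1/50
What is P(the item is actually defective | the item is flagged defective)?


Using Bayes' theorem:
P(A|B) = P(B|A)·P(A) / P(B)

P(the item is flagged defective) = 41/50 × 1/25 + 1/50 × 24/25
= 41/1250 + 12/625 = 13/250

P(the item is actually defective|the item is flagged defective) = (41/1250) / (13/250) = 41/65

P(the item is actually defective|the item is flagged defective) = 41/65 ≈ 63.08%


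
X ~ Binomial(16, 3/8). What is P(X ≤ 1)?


P(X ≤ 1) = Σ P(X=i) for i=0..1
P(X=0) = 152587890625/281474976710656
P(X=1) = 91552734375/17592186044416
Sum = 1617431640625/281474976710656

P(X ≤ 1) = 1617431640625/281474976710656 ≈ 0.57%


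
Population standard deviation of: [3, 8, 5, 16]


Mean = 32/4 = 8
  (3-8)²=25
  (8-8)²=0
  (5-8)²=9
  (16-8)²=64
Σ(x-μ)² = 98
σ² = 98/4 = 49/2

σ = √(49/2) ≈ 4.9497


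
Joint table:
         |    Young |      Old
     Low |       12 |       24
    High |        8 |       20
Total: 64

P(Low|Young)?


P(Low|Young) = 12/(12+8) = 12/20 = 3/5

P = 3/5 ≈ 60.00%


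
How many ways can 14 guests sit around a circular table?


Circular arrangements of 14 distinct objects: fix one position to break rotational symmetry.
(n-1)! = 13! = 6227020800

6227020800


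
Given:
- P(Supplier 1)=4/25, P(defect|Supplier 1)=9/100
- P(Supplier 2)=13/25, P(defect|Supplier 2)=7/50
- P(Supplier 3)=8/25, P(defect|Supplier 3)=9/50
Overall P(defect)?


P(B) = Σ P(B|Aᵢ)×P(Aᵢ)
  9/100×4/25 = 9/625
  7/50×13/25 = 91/1250
  9/50×8/25 = 36/625
Sum = 181/1250

P(defect) = 181/1250 ≈ 14.48%


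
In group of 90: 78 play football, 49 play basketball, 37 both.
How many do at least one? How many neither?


|A∪B| = 78+49-37 = 90
Neither = 90-90 = 0

At least one: 90; Neither: 0


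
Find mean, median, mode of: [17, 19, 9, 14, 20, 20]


Sorted: [9, 14, 17, 19, 20, 20]
Mean = 99/6 = 33/2
Median = 18
Freq: {17: 1, 19: 1, 9: 1, 14: 1, 20: 2}
Mode: [20]

Mean=33/2, Median=18, Mode=20


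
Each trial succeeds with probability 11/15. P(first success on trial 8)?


Geometric: P(X=8) = (1-p)^(k-1)×p = (4/15)^7×11/15 = 180224/2562890625

P(X=8) = 180224/2562890625 ≈ 0.01%


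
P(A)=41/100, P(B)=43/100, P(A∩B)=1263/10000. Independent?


P(A)×P(B) = 1763/10000
P(A∩B) = 1263/10000
Not equal → NOT independent

No, not independent


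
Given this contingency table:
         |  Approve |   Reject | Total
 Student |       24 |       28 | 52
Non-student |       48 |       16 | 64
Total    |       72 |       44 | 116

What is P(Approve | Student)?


P(Approve | Student) = 24/(24+28) = 24/52 = 6/13

P(Approve|Student) = 6/13 ≈ 46.15%


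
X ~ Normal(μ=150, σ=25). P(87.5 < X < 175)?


z₁=(87.5-150)/25=-2.5, z₂=(175-150)/25=1.0
P = Φ(1.0) - Φ(-2.5) = 0.841345 - 0.006210 = 0.835135 ≈ 0.8351

P(87.5 < X < 175) ≈ 0.8351


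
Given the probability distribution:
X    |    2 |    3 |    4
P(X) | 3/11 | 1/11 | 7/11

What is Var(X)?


E[X] = 37/11
E[X²] = 133/11
Var(X) = E[X²] - (E[X])² = 133/11 - 1369/121 = 94/121

Var(X) = 94/121 ≈ 0.7769


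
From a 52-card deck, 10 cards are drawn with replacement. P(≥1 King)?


P(not a King) = 48/52 = 12/13
P(none in 10 draws) = (12/13)^10 = 61917364224/137858491849
P(≥1 King) = 1 - 61917364224/137858491849 = 75941127625/137858491849

P = 75941127625/137858491849 ≈ 55.09%


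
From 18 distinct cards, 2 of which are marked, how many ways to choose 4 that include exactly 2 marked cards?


Choose 2 of the 2 marked cards and 2 of the other 16 cards:
C(2,2)×C(16,2) = 1×120 = 120

120


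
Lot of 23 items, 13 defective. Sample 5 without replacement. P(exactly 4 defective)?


Hypergeometric: C(13,4)×C(10,1)/C(23,5)
= 715×10/33649 = 650/3059

P(X=4) = 650/3059 ≈ 21.25%


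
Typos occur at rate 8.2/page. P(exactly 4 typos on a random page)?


Poisson(λ=8.2): P(X=4) = e^(-λ)×λ^k/k!
= e^(-8.2) × 8.2^4 / 4!
≈ 0.00027465357 × 4521.2176 / 24 ≈ 0.051740

P(X=4) ≈ 0.051740 ≈ 5.17%


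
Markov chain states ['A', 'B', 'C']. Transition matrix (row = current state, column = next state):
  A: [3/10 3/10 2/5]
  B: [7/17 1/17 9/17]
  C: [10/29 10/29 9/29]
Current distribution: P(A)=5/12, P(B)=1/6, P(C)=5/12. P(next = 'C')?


P(next=C) = Σᵢ P(now=i)×P(i→C)
= 5/12×2/5 + 1/6×9/17 + 5/12×9/29
= 1/6 + 3/34 + 15/116 = 2273/5916

P = 2273/5916 ≈ 0.3842


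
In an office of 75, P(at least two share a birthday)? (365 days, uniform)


P(all different) = Π(365-i)/365 for i=0..74
= 0.000280
P(match) = 1 - 0.000280 = 0.999720

P ≈ 0.9997 ≈ 99.97%


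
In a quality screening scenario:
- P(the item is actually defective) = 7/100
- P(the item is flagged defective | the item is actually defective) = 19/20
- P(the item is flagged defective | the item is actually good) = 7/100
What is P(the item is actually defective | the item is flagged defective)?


Using Bayes' theorem:
P(A|B) = P(B|A)·P(A) / P(B)

P(the item is flagged defective) = 19/20 × 7/100 + 7/100 × 93/100
= 133/2000 + 651/10000 = 329/2500

P(the item is actually defective|the item is flagged defective) = (133/2000) / (329/2500) = 95/188

P(the item is actually defective|the item is flagged defective) = 95/188 ≈ 50.53%


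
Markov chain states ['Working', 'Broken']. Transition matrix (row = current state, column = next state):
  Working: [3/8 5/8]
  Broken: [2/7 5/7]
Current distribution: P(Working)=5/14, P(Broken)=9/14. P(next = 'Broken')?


P(next=Broken) = Σᵢ P(now=i)×P(i→Broken)
= 5/14×5/8 + 9/14×5/7
= 25/112 + 45/98 = 535/784

P = 535/784 ≈ 0.6824


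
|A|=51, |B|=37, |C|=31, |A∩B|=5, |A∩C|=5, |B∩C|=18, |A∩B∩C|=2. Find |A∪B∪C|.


|A∪B∪C| = 51+37+31-5-5-18+2 = 93

|A∪B∪C| = 93


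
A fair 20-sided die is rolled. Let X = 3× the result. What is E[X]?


E[die] = (1+20)/2 = 21/2
E[X] = 3 × 21/2 = 63/2

E[X] = 63/2


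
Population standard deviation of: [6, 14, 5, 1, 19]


Mean = 45/5 = 9
  (6-9)²=9
  (14-9)²=25
  (5-9)²=16
  (1-9)²=64
  (19-9)²=100
Σ(x-μ)² = 214
σ² = 214/5

σ = √(214/5) ≈ 6.5422


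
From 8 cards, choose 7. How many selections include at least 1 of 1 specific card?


Complement: C(8,7) - C(7,7) = 8 - 1 = 7

7


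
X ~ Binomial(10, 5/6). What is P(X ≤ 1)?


P(X ≤ 1) = Σ P(X=i) for i=0..1
P(X=0) = 1/60466176
P(X=1) = 25/30233088
Sum = 17/20155392

P(X ≤ 1) = 17/20155392 ≈ 0.00%


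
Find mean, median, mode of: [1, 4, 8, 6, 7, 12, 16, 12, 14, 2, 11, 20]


Sorted: [1, 2, 4, 6, 7, 8, 11, 12, 12, 14, 16, 20]
Mean = 113/12
Median = 19/2
Freq: {1: 1, 4: 1, 8: 1, 6: 1, 7: 1, 12: 2, 16: 1, 14: 1, 2: 1, 11: 1, 20: 1}
Mode: [12]

Mean=113/12, Median=19/2, Mode=12


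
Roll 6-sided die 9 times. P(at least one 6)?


P(no 6)^9 = (5/6)^9 = 1953125/10077696
P(≥1) = 1 - 1953125/10077696 = 8124571/10077696

P = 8124571/10077696 ≈ 80.62%


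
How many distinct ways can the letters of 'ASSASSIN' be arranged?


Letters: 8, freq: {'A': 2, 'S': 4, 'I': 1, 'N': 1}
8!/(2!×4!×1!×1!) = 40320/48 = 840

840


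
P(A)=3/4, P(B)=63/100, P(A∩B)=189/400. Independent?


P(A)×P(B) = 189/400
P(A∩B) = 189/400
Equal ✓ → Independent

Yes, independent


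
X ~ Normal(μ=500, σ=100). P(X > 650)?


z = (650-500)/100 = 1.5
P(X > 650) = 1 - P(Z ≤ 1.5) = 1 - 0.9332 = 0.0668

P(X > 650) ≈ 0.0668


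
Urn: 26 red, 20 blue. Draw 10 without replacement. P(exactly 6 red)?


Hypergeometric: C(26,6)×C(20,4)/C(46,10)
= 230230×4845/4076350421 = 17850/65231

P(X=6) = 17850/65231 ≈ 27.36%


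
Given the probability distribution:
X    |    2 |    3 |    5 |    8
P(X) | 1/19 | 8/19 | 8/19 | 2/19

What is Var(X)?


E[X] = 82/19
E[X²] = 404/19
Var(X) = E[X²] - (E[X])² = 404/19 - 6724/361 = 952/361

Var(X) = 952/361 ≈ 2.6371


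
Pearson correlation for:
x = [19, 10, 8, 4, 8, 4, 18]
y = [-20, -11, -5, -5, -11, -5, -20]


n=7, Σx=71, Σy=-77, Σxy=-1018, Σx²=945, Σy²=1117
r = (7×(-1018) - 71×(-77))/√((7×945 - 71²)(7×1117 - (-77)²))
= -1659/√(1574×1890) = -1659/√2974860 ≈ -1659/1724.7782 ≈ -0.9619

r ≈ -0.9619


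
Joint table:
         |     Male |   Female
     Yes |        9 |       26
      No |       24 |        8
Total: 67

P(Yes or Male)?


P(Yes∨Male) = P(Yes) + P(Male) - P(Yes∧Male)
= (35 + 33 - 9)/67 = 59/67

P = 59/67 ≈ 88.06%


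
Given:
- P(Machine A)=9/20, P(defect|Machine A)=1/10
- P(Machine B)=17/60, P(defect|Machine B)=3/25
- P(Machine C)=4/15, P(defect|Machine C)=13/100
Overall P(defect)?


P(B) = Σ P(B|Aᵢ)×P(Aᵢ)
  1/10×9/20 = 9/200
  3/25×17/60 = 17/500
  13/100×4/15 = 13/375
Sum = 341/3000

P(defect) = 341/3000 ≈ 11.37%


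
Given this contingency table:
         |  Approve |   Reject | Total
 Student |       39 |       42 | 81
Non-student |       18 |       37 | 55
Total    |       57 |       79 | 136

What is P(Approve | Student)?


P(Approve | Student) = 39/(39+42) = 39/81 = 13/27

P(Approve|Student) = 13/27 ≈ 48.15%


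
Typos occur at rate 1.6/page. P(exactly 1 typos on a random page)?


Poisson(λ=1.6): P(X=1) = e^(-λ)×λ^k/k!
= e^(-1.6) × 1.6^1 / 1!
≈ 0.201896518 × 1.6 / 1 ≈ 0.323034

P(X=1) ≈ 0.323034 ≈ 32.30%


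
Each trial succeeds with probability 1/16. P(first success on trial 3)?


Geometric: P(X=3) = (1-p)^(k-1)×p = (15/16)^2×1/16 = 225/4096

P(X=3) = 225/4096 ≈ 5.49%


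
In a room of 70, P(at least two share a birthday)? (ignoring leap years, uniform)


P(all different) = Π(365-i)/365 for i=0..69
= 0.000840
P(match) = 1 - 0.000840 = 0.999160

P ≈ 0.9992 ≈ 99.92%


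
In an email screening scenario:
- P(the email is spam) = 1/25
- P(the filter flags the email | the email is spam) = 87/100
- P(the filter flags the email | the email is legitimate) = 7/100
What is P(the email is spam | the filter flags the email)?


Using Bayes' theorem:
P(A|B) = P(B|A)·P(A) / P(B)

P(the filter flags the email) = 87/100 × 1/25 + 7/100 × 24/25
= 87/2500 + 42/625 = 51/500

P(the email is spam|the filter flags the email) = (87/2500) / (51/500) = 29/85

P(the email is spam|the filter flags the email) = 29/85 ≈ 34.12%


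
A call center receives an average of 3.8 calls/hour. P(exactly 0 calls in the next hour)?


Poisson(λ=3.8): P(X=0) = e^(-λ)×λ^k/k!
= e^(-3.8) × 3.8^0 / 0!
≈ 0.02237077186 × 1 / 1 ≈ 0.022371

P(X=0) ≈ 0.022371 ≈ 2.24%


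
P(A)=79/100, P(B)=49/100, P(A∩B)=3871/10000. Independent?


P(A)×P(B) = 3871/10000
P(A∩B) = 3871/10000
Equal ✓ → Independent

Yes, independent


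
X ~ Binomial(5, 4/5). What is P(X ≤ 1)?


P(X ≤ 1) = Σ P(X=i) for i=0..1
P(X=0) = 1/3125
P(X=1) = 4/625
Sum = 21/3125

P(X ≤ 1) = 21/3125 ≈ 0.67%


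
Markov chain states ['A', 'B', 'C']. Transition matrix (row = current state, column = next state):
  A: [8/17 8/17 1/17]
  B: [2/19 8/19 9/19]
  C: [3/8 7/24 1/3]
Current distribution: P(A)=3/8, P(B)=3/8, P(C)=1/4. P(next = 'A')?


P(next=A) = Σᵢ P(now=i)×P(i→A)
= 3/8×8/17 + 3/8×2/19 + 1/4×3/8
= 3/17 + 3/76 + 3/32 = 3201/10336

P = 3201/10336 ≈ 0.3097


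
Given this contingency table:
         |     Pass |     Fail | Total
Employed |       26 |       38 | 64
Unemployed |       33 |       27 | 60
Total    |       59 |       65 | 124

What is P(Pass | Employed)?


P(Pass | Employed) = 26/(26+38) = 26/64 = 13/32

P(Pass|Employed) = 13/32 ≈ 40.62%


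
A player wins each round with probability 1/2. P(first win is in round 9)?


Geometric: P(X=9) = (1-p)^(k-1)×p = (1/2)^8×1/2 = 1/512

P(X=9) = 1/512 ≈ 0.20%


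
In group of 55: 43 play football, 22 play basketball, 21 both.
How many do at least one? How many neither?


|A∪B| = 43+22-21 = 44
Neither = 55-44 = 11

At least one: 44; Neither: 11


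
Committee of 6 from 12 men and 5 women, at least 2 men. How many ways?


Count by #men:
  2M,4W: C(12,2)×C(5,4)=330
  3M,3W: C(12,3)×C(5,3)=2200
  4M,2W: C(12,4)×C(5,2)=4950
  5M,1W: C(12,5)×C(5,1)=3960
  6M,0W: C(12,6)×C(5,0)=924
Total = 12364

12364


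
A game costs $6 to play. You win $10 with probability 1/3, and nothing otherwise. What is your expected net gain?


E[gain] = (10-6)×1/3 + (-6)×2/3
= 4/3 - 4 = -8/3

Expected net gain = $-8/3 ≈ $-2.67


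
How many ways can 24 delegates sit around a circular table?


Circular arrangements of 24 distinct objects: fix one position to break rotational symmetry.
(n-1)! = 23! = 25852016738884976640000

25852016738884976640000


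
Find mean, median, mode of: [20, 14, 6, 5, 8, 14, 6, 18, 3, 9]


Sorted: [3, 5, 6, 6, 8, 9, 14, 14, 18, 20]
Mean = 103/10
Median = 17/2
Freq: {20: 1, 14: 2, 6: 2, 5: 1, 8: 1, 18: 1, 3: 1, 9: 1}
Mode: [6, 14]

Mean=103/10, Median=17/2, Mode=[6, 14]


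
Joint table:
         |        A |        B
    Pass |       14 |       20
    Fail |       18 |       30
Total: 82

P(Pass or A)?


P(Pass∨A) = P(Pass) + P(A) - P(Pass∧A)
= (34 + 32 - 14)/82 = 52/82 = 26/41

P = 26/41 ≈ 63.41%


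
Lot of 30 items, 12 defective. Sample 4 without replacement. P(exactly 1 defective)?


Hypergeometric: C(12,1)×C(18,3)/C(30,4)
= 12×816/27405 = 1088/3045

P(X=1) = 1088/3045 ≈ 35.73%


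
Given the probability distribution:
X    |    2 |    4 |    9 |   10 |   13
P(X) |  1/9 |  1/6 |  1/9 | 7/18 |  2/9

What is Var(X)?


E[X] = 26/3
E[X²] = 797/9
Var(X) = E[X²] - (E[X])² = 797/9 - 676/9 = 121/9

Var(X) = 121/9 ≈ 13.4444


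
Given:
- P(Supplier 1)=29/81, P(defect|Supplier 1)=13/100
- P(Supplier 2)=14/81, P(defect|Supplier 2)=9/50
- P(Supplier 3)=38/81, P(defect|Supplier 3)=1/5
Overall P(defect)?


P(B) = Σ P(B|Aᵢ)×P(Aᵢ)
  13/100×29/81 = 377/8100
  9/50×14/81 = 7/225
  1/5×38/81 = 38/405
Sum = 463/2700

P(defect) = 463/2700 ≈ 17.15%


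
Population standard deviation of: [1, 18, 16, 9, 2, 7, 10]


Mean = 63/7 = 9
  (1-9)²=64
  (18-9)²=81
  (16-9)²=49
  (9-9)²=0
  (2-9)²=49
  (7-9)²=4
  (10-9)²=1
Σ(x-μ)² = 248
σ² = 248/7

σ = √(248/7) ≈ 5.9522


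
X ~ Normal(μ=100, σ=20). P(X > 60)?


z = (60-100)/20 = -2.0
P(X > 60) = 1 - P(Z ≤ -2.0) = 1 - 0.0228 = 0.9772

P(X > 60) ≈ 0.9772


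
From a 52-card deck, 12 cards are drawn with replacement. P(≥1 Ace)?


P(not a Ace) = 48/52 = 12/13
P(none in 12 draws) = (12/13)^12 = 8916100448256/23298085122481
P(≥1 Ace) = 1 - 8916100448256/23298085122481 = 14381984674225/23298085122481

P = 14381984674225/23298085122481 ≈ 61.73%


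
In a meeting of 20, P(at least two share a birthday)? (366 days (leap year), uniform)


P(all different) = Π(366-i)/366 for i=0..19
= 0.589430
P(match) = 1 - 0.589430 = 0.410570

P ≈ 0.4106 ≈ 41.06%


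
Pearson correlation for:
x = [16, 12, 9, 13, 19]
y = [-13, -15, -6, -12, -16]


n=5, Σx=69, Σy=-62, Σxy=-902, Σx²=1011, Σy²=830
r = (5×(-902) - 69×(-62))/√((5×1011 - 69²)(5×830 - (-62)²))
= -232/√(294×306) = -232/√89964 ≈ -232/299.9400 ≈ -0.7735

r ≈ -0.7735


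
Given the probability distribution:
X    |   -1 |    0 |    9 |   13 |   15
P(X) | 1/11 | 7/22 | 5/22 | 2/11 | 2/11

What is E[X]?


E[X] = Σ x·P(X=x)
= (-1)×(1/11) + (0)×(7/22) + (9)×(5/22) + (13)×(2/11) + (15)×(2/11)
= 155/22

E[X] = 155/22


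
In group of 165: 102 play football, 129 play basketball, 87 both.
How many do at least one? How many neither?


|A∪B| = 102+129-87 = 144
Neither = 165-144 = 21

At least one: 144; Neither: 21


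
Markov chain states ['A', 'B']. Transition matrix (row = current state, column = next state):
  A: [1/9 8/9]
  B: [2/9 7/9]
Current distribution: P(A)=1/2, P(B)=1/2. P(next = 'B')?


P(next=B) = Σᵢ P(now=i)×P(i→B)
= 1/2×8/9 + 1/2×7/9
= 4/9 + 7/18 = 5/6

P = 5/6 ≈ 0.8333


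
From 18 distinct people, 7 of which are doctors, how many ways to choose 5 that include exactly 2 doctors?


Choose 2 of the 7 doctors and 3 of the other 11 people:
C(7,2)×C(11,3) = 21×165 = 3465

3465


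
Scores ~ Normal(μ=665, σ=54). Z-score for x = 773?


z = (x - μ)/σ = (773 - 665)/54 = 2.0

z = 2.0


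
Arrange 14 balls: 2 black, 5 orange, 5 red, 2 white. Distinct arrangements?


14!/(2!×5!×5!×2!) = 1513512

1513512


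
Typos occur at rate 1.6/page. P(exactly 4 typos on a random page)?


Poisson(λ=1.6): P(X=4) = e^(-λ)×λ^k/k!
= e^(-1.6) × 1.6^4 / 4!
≈ 0.201896518 × 6.5536 / 24 ≈ 0.055131

P(X=4) ≈ 0.055131 ≈ 5.51%


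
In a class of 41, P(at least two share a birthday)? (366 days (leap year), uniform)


P(all different) = Π(366-i)/366 for i=0..40
= 0.097493
P(match) = 1 - 0.097493 = 0.902507

P ≈ 0.9025 ≈ 90.25%


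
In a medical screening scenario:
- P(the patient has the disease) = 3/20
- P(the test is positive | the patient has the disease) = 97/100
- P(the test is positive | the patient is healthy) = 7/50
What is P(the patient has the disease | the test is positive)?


Using Bayes' theorem:
P(A|B) = P(B|A)·P(A) / P(B)

P(the test is positive) = 97/100 × 3/20 + 7/50 × 17/20
= 291/2000 + 119/1000 = 529/2000

P(the patient has the disease|the test is positive) = (291/2000) / (529/2000) = 291/529

P(the patient has the disease|the test is positive) = 291/529 ≈ 55.01%


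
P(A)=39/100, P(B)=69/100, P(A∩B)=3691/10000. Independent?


P(A)×P(B) = 2691/10000
P(A∩B) = 3691/10000
Not equal → NOT independent

No, not independent


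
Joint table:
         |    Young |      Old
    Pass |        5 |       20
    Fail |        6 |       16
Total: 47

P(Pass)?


P(Pass) = (5+20)/47 = 25/47

P(Pass) = 25/47 ≈ 53.19%


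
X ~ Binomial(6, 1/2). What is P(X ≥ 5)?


P(X ≥ 5) = Σ P(X=i) for i=5..6
P(X=5) = 3/32
P(X=6) = 1/64
Sum = 7/64

P(X ≥ 5) = 7/64 ≈ 10.94%


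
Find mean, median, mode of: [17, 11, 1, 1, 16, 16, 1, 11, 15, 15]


Sorted: [1, 1, 1, 11, 11, 15, 15, 16, 16, 17]
Mean = 104/10 = 52/5
Median = 13
Freq: {17: 1, 11: 2, 1: 3, 16: 2, 15: 2}
Mode: [1]

Mean=52/5, Median=13, Mode=1


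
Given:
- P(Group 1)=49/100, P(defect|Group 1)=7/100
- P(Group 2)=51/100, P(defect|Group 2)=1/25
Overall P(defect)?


P(B) = Σ P(B|Aᵢ)×P(Aᵢ)
  7/100×49/100 = 343/10000
  1/25×51/100 = 51/2500
Sum = 547/10000

P(defect) = 547/10000 ≈ 5.47%


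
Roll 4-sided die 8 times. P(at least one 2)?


P(no 2)^8 = (3/4)^8 = 6561/65536
P(≥1) = 1 - 6561/65536 = 58975/65536

P = 58975/65536 ≈ 89.99%


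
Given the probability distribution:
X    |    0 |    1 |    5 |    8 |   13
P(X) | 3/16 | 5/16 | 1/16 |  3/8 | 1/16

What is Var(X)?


E[X] = 71/16
E[X²] = 583/16
Var(X) = E[X²] - (E[X])² = 583/16 - 5041/256 = 4287/256

Var(X) = 4287/256 ≈ 16.7461


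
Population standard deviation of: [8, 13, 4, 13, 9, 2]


Mean = 49/6
  (8-49/6)²=1/36
  (13-49/6)²=841/36
  (4-49/6)²=625/36
  (13-49/6)²=841/36
  (9-49/6)²=25/36
  (2-49/6)²=1369/36
Σ(x-μ)² = 617/6
σ² = (617/6)/6 = 617/36

σ = √(617/36) ≈ 4.1399
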